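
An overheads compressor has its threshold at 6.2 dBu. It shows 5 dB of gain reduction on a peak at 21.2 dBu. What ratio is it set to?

Input overshoot = 21.2 − 6.2 = 15 dB.
Output overshoot = 15 − 5 = 10 dB.
Ratio = input overshoot / output overshoot = 15 / 10 = 1.5.

1.5:1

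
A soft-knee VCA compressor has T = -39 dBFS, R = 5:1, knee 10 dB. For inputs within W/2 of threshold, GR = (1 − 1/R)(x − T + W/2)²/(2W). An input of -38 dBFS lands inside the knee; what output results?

x − T + W/2 = -38 − (-39) + 5 = 6.
GR = (1 − 1/5) × 6² / 20 = 0.8 × 36 / 20 = 1.44 dB.
Output = -38 − 1.44 = -39.44 dBFS.

-39.44 dBFS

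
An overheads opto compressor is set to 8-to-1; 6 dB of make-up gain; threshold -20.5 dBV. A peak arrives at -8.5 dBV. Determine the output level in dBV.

Overshoot: -8.5 − (-20.5) = 12 dB.
At 8:1 the overshoot is divided by 8, leaving 1.5 dB above threshold.
Output = -20.5 + 1.5 = -19 dBV; make-up adds 6 dB, giving -13 dBV.

-13 dBV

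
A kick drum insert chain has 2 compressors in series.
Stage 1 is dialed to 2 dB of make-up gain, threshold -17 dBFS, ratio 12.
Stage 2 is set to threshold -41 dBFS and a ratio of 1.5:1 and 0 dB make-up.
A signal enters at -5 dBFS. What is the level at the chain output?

Stage 1: 12 dB above -17 dBFS, reduced 12:1 to 1 dB above → -16 dBFS; +2 dB make-up → -14 dBFS.
Stage 2: 27 dB above -41 dBFS, reduced 1.5:1 to 18 dB above → -23 dBFS.

-23 dBFS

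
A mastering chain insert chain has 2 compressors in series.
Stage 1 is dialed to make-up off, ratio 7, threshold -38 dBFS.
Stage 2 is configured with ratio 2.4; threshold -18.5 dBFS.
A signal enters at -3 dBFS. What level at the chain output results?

Stage 1: overshoot 35 dB → 35/7 = 5 dB → -33 dBFS.
Stage 2: -33 dBFS ≤ -18.5 dBFS, so stage 2 doesn't engage; output -33 dBFS.

-33 dBFS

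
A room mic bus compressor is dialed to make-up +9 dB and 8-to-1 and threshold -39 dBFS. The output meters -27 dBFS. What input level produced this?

-15 dBFS

Stripping the +9 dB make-up gives -36 dBFS at the gain stage.
The compressed level sits -36 − (-39) = 3 dB over threshold.
Input overshoot = R × output overshoot = 24 dB → input = -39 + 24 = -15 dBFS.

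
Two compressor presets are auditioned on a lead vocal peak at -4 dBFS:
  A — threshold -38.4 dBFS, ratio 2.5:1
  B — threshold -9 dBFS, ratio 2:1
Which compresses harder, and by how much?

A: overshoot 34.4 dB → output overshoot 13.76 dB → GR 20.64 dB.
B: overshoot 5 dB → output overshoot 2.5 dB → GR 2.5 dB.
A reduces 18.14 dB more.

A, by 18.14 dB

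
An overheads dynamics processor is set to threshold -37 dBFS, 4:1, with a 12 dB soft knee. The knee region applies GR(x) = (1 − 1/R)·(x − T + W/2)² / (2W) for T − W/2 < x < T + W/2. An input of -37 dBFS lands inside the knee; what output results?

x − T + W/2 = -37 − (-37) + 6 = 6.
GR = (1 − 1/4) × 6² / 24 = 0.75 × 36 / 24 = 1.125 dB.
Output = -37 − 1.125 = -38.125 dBFS.

-38.125 dBFS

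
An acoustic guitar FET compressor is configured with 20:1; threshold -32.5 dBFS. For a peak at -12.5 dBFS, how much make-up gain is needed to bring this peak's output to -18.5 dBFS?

The peak compresses to -32.5 + 20/20 = -31.5 dBFS.
To reach -18.5 dBFS requires -18.5 − (-31.5) = 13 dB of make-up.

13 dB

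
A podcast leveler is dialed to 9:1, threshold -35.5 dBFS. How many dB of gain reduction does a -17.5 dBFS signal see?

-17.5 dBFS exceeds the threshold by 18 dB.
At 9:1, output sits 18/9 = 2 dB above threshold.
So the signal is attenuated by 18 − 2 = 16 dB.

16 dB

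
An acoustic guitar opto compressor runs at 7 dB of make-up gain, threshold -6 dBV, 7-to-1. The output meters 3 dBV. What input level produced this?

8 dBV

Remove make-up: 3 − 7 = -4 dBV.
Post-compression overshoot = -4 − (-6) = 2 dB.
Before 7:1 compression the overshoot was 2 × 7 = 14 dB, so input = -6 + 14 = 8 dBV.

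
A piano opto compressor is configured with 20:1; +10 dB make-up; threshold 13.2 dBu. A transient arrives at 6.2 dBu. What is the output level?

6.2 dBu is 7 dB below the 13.2 dBu threshold, so no gain reduction is applied.
Make-up gain adds 10 dB: 6.2 + 10 = 16.2 dBu.

16.2 dBu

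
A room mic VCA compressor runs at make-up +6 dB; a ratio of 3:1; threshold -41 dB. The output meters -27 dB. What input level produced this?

-17 dB

Before make-up, the level was -27 − 6 = -33 dB.
Post-compression overshoot = -33 − (-41) = 8 dB.
Input overshoot = R × output overshoot = 24 dB → input = -41 + 24 = -17 dB.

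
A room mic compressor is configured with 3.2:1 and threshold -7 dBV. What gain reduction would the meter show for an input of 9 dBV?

11 dB

The signal is 16 dB above threshold.
A 3.2:1 ratio leaves 5 dB of that excess.
So the signal is attenuated by 16 − 5 = 11 dB.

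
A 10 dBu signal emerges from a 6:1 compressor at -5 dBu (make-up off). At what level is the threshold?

Let T be the threshold. Output overshoot = (input overshoot)/R, so -5 − T = (10 − T)/6.
6·(-5 − T) = 10 − T → 5·T = -30 − 10 = -40.
T = -40/5 = -8 dBu.

-8 dBu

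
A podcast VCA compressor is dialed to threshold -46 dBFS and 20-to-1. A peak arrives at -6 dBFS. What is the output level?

-44 dBFS

The input is 40 dB above the -46 dBFS threshold.
At 20:1 the overshoot is divided by 20, leaving 2 dB above threshold.
That puts the output at -44 dBFS.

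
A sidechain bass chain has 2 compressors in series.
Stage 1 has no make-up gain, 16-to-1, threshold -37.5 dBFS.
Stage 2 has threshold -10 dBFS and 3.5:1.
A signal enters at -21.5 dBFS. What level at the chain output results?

-36.5 dBFS

Stage 1: overshoot 16 dB → 16/16 = 1 dB → -36.5 dBFS.
Stage 2: below threshold (-36.5 ≤ -10); passes unchanged; output -36.5 dBFS.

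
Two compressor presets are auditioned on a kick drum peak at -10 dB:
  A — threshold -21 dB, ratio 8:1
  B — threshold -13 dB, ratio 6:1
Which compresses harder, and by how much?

A, by 7.125 dB

A: overshoot 11 dB → output overshoot 1.375 dB → GR 9.625 dB.
B: overshoot 3 dB → output overshoot 0.5 dB → GR 2.5 dB.
Difference: 7.125 dB in favour of A.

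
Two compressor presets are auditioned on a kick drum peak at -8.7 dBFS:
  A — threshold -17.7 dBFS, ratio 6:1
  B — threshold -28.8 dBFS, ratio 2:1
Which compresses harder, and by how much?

A: overshoot 9 dB → output overshoot 1.5 dB → GR 7.5 dB.
B: overshoot 20.1 dB → output overshoot 10.05 dB → GR 10.05 dB.
B applies 2.55 dB more gain reduction.

B, by 2.55 dB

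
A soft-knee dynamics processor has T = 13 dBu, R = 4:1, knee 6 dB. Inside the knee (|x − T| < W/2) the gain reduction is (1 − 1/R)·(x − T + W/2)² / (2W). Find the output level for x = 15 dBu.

13.4375 dBu

x − T + W/2 = 15 − 13 + 3 = 5.
GR = (1 − 1/4) × 5² / 12 = 0.75 × 25 / 12 = 1.5625 dB.
Output = 15 − 1.5625 = 13.4375 dBu.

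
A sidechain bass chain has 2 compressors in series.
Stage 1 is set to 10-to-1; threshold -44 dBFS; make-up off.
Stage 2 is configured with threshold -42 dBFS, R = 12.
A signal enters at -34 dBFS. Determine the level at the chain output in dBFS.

-43 dBFS

Stage 1: 10 dB above -44 dBFS, reduced 10:1 to 1 dB above → -43 dBFS.
Stage 2: below threshold (-43 ≤ -42); passes unchanged; output -43 dBFS.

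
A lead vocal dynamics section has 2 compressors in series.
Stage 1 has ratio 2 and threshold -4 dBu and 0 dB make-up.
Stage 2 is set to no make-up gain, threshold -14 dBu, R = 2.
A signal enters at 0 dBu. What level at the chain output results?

-8 dBu

Stage 1: 0 dBu is 4 dB over -4 dBu; at 2:1 that becomes 2 dB over, giving -2 dBu.
Stage 2: 12 dB above -14 dBu, reduced 2:1 to 6 dB above → -8 dBu.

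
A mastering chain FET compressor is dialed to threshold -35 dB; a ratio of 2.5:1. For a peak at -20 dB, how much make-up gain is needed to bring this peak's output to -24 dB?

5 dB

Without make-up, output = threshold + overshoot/2.5 = -35 + 6 = -29 dB.
Gap to target: 5 dB.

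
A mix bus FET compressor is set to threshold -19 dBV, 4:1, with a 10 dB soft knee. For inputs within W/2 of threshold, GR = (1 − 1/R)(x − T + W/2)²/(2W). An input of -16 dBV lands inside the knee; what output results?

x − T + W/2 = -16 − (-19) + 5 = 8.
GR = (1 − 1/4) × 8² / 20 = 0.75 × 64 / 20 = 2.4 dB.
Output = -16 − 2.4 = -18.4 dBV.

-18.4 dBV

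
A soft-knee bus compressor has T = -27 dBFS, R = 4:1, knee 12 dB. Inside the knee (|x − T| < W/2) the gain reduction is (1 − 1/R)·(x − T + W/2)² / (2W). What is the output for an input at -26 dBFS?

-27.53125 dBFS

x − T + W/2 = -26 − (-27) + 6 = 7.
GR = (1 − 1/4) × 7² / 24 = 0.75 × 49 / 24 = 1.53125 dB.
Output = -26 − 1.53125 = -27.53125 dBFS.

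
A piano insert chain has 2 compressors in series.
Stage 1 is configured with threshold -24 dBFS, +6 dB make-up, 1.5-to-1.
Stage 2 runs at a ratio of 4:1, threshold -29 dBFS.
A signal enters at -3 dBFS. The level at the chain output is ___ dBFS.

Stage 1: -3 dBFS is 21 dB over -24 dBFS; at 1.5:1 that becomes 14 dB over, giving -10 dBFS; +6 dB make-up → -4 dBFS.
Stage 2: overshoot 25 dB → 25/4 = 6.25 dB → -22.75 dBFS.

-22.75 dBFS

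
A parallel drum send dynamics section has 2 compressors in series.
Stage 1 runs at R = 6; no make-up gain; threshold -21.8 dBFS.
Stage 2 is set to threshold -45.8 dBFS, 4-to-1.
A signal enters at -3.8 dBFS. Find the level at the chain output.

-39.05 dBFS

Stage 1: -3.8 dBFS is 18 dB over -21.8 dBFS; at 6:1 that becomes 3 dB over, giving -18.8 dBFS.
Stage 2: overshoot 27 dB → 27/4 = 6.75 dB → -39.05 dBFS.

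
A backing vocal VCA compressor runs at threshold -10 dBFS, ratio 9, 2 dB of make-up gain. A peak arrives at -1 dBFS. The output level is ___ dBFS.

-7 dBFS

The input is 9 dB above the -10 dBFS threshold.
The 9 dB excess becomes 1 dB after 9:1 reduction.
That puts the output at -9 dBFS; make-up adds 2 dB, giving -7 dBFS.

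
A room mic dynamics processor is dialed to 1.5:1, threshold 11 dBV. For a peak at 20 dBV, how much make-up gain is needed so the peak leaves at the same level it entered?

Without make-up, output = threshold + overshoot/1.5 = 11 + 6 = 17 dBV.
Gap to target: 3 dB.

3 dB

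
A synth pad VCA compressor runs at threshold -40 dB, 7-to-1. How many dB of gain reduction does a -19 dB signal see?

18 dB

The signal is 21 dB above threshold.
A 7:1 ratio leaves 3 dB of that excess.
GR = overshoot in − overshoot out = 21 − 3 = 18 dB.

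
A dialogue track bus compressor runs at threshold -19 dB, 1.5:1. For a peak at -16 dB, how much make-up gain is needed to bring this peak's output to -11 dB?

6 dB

Without make-up, output = threshold + overshoot/1.5 = -19 + 2 = -17 dB.
Gap to target: 6 dB.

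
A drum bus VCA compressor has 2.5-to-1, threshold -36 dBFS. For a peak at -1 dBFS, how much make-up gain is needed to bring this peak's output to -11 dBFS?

11 dB

Overshoot 35 dB → 35/2.5 = 14 dB after compression, so the compressed level is -36 + 14 = -22 dBFS.
Make-up = target − compressed = -11 − (-22) = 11 dB.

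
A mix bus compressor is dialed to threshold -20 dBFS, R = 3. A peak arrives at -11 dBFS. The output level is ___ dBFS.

-17 dBFS

-11 dBFS sits 9 dB over threshold.
3:1 compression reduces that to 9/3 = 3 dB over.
Output = -20 + 3 = -17 dBFS.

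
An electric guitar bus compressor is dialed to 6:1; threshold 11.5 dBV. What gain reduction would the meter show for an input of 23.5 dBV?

The signal is 12 dB above threshold.
After 6:1 compression the overshoot becomes 12/6 = 2 dB.
So the signal is attenuated by 12 − 2 = 10 dB.

10 dB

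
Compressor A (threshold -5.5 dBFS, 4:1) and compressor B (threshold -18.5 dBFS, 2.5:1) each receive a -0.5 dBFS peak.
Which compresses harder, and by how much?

A: GR = 5 − 5/4 = 3.75 dB.
B: GR = 18 − 18/2.5 = 10.8 dB.
B applies 7.05 dB more gain reduction.

B, by 7.05 dB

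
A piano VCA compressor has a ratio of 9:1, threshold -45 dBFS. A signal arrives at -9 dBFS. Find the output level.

Overshoot: -9 − (-45) = 36 dB.
9:1 compression reduces that to 36/9 = 4 dB over.
Output = -45 + 4 = -41 dBFS.

-41 dBFS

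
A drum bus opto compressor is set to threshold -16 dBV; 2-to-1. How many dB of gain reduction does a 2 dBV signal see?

2 dBV exceeds the threshold by 18 dB.
After 2:1 compression the overshoot becomes 18/2 = 9 dB.
So the signal is attenuated by 18 − 9 = 9 dB.

9 dB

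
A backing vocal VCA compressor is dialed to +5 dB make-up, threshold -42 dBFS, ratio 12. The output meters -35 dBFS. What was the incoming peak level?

Remove make-up: -35 − 5 = -40 dBFS.
That's 2 dB above the -42 dBFS threshold.
Undo the ratio: input overshoot = 2 × 12 = 24 dB, giving input = -18 dBFS.

-18 dBFS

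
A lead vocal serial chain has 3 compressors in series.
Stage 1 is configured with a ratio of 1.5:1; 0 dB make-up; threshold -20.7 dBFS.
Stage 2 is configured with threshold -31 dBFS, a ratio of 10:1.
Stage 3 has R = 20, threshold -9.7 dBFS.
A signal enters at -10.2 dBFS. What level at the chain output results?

-29.27 dBFS

Stage 1: 10.5 dB above -20.7 dBFS, reduced 1.5:1 to 7 dB above → -13.7 dBFS.
Stage 2: overshoot 17.3 dB → 17.3/10 = 1.73 dB → -29.27 dBFS.
Stage 3: -29.27 dBFS ≤ -9.7 dBFS, so stage 3 doesn't engage; output -29.27 dBFS.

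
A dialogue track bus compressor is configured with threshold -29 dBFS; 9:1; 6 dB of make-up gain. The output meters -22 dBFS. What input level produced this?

Stripping the +6 dB make-up gives -28 dBFS at the gain stage.
That's 1 dB above the -29 dBFS threshold.
Undo the ratio: input overshoot = 1 × 9 = 9 dB, giving input = -20 dBFS.

-20 dBFS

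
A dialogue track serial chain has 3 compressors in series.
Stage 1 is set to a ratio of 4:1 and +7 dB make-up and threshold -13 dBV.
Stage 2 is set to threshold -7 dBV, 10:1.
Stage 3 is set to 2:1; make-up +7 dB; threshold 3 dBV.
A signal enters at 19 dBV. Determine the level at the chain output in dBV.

0.9 dBV

Stage 1: overshoot 32 dB → 32/4 = 8 dB → -5 dBV; +7 dB make-up → 2 dBV.
Stage 2: 9 dB above -7 dBV, reduced 10:1 to 0.9 dB above → -6.1 dBV.
Stage 3: below threshold (-6.1 ≤ 3); passes unchanged; make-up brings it to 0.9 dBV.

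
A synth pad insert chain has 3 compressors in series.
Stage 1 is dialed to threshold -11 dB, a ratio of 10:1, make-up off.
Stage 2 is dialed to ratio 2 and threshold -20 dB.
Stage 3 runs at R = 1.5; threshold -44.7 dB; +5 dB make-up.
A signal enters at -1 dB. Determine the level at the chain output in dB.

-19.9 dB

Stage 1: -1 dB is 10 dB over -11 dB; at 10:1 that becomes 1 dB over, giving -10 dB.
Stage 2: 10 dB above -20 dB, reduced 2:1 to 5 dB above → -15 dB.
Stage 3: overshoot 29.7 dB → 29.7/1.5 = 19.8 dB → -24.9 dB; +5 dB make-up → -19.9 dB.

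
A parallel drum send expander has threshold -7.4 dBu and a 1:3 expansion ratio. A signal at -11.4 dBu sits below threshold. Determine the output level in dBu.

The input is 4 dB below the -7.4 dBu threshold.
A 1:3 expander multiplies undershoot by 3: 4 × 3 = 12 dB below threshold.
Output = -7.4 − 12 = -19.4 dBu.

-19.4 dBu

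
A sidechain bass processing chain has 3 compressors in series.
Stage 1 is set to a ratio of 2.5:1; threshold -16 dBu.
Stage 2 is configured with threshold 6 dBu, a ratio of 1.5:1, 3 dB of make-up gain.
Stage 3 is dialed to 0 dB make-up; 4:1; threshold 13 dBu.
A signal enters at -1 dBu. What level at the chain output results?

Stage 1: -1 dBu is 15 dB over -16 dBu; at 2.5:1 that becomes 6 dB over, giving -10 dBu.
Stage 2: -10 dBu is at or below the 6 dBu threshold — no compression; make-up brings it to -7 dBu.
Stage 3: -7 dBu ≤ 13 dBu, so stage 3 doesn't engage; output -7 dBu.

-7 dBu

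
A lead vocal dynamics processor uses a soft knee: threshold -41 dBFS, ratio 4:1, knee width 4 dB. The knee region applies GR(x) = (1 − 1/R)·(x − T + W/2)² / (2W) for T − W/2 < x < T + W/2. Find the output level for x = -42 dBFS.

x − T + W/2 = -42 − (-41) + 2 = 1.
GR = (1 − 1/4) × 1² / 8 = 0.75 × 1 / 8 = 0.09375 dB.
Output = -42 − 0.09375 = -42.09375 dBFS.

-42.09375 dBFS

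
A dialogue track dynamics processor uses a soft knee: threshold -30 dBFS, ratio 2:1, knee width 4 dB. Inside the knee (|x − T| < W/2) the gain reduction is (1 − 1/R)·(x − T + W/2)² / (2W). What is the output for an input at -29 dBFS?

-29.5625 dBFS

x − T + W/2 = -29 − (-30) + 2 = 3.
GR = (1 − 1/2) × 3² / 8 = 0.5 × 9 / 8 = 0.5625 dB.
Output = -29 − 0.5625 = -29.5625 dBFS.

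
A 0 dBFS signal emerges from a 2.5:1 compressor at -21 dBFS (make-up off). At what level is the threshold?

-35 dBFS

Gain reduction = 0 − (-21) = 21 dB; output overshoot = GR / (R − 1) = 21 / 1.5 = 14 dB.
Threshold = output − output overshoot = -21 − 14 = -35 dBFS.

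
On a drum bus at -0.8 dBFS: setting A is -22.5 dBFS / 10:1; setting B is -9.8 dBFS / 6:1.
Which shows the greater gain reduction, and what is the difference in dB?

A, by 12.03 dB

A: GR = 21.7 − 21.7/10 = 19.53 dB.
B: GR = 9 − 9/6 = 7.5 dB.
Difference: 12.03 dB in favour of A.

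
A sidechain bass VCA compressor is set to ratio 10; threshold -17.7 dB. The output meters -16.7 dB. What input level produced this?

-7.7 dB

The compressed level sits -16.7 − (-17.7) = 1 dB over threshold.
Undo the ratio: input overshoot = 1 × 10 = 10 dB, giving input = -7.7 dB.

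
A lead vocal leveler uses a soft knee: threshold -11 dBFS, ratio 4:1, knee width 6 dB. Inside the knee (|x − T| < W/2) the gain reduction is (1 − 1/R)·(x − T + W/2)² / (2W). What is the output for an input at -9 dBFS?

x − T + W/2 = -9 − (-11) + 3 = 5.
GR = (1 − 1/4) × 5² / 12 = 0.75 × 25 / 12 = 1.5625 dB.
Output = -9 − 1.5625 = -10.5625 dBFS.

-10.5625 dBFS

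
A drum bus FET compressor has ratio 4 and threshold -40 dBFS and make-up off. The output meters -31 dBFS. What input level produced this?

Post-compression overshoot = -31 − (-40) = 9 dB.
Undo the ratio: input overshoot = 9 × 4 = 36 dB, giving input = -4 dBFS.

-4 dBFS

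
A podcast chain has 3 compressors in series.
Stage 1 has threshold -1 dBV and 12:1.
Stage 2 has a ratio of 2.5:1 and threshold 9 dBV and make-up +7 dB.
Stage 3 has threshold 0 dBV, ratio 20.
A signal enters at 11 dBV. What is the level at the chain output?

0.35 dBV

Stage 1: overshoot 12 dB → 12/12 = 1 dB → 0 dBV.
Stage 2: 0 dBV ≤ 9 dBV, so stage 2 doesn't engage; make-up brings it to 7 dBV.
Stage 3: overshoot 7 dB → 7/20 = 0.35 dB → 0.35 dBV.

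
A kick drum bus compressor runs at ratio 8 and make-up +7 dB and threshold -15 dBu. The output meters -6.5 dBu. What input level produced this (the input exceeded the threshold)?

-3 dBu

Before make-up, the level was -6.5 − 7 = -13.5 dBu.
The compressed level sits -13.5 − (-15) = 1.5 dB over threshold.
Before 8:1 compression the overshoot was 1.5 × 8 = 12 dB, so input = -15 + 12 = -3 dBu.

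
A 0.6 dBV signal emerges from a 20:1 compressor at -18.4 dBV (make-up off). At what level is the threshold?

-19.4 dBV

Gain reduction = 0.6 − (-18.4) = 19 dB; output overshoot = GR / (R − 1) = 19 / 19 = 1 dB.
Threshold = output − output overshoot = -18.4 − 1 = -19.4 dBV.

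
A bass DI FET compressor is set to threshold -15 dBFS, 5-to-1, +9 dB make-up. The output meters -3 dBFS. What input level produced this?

0 dBFS

Stripping the +9 dB make-up gives -12 dBFS at the gain stage.
Post-compression overshoot = -12 − (-15) = 3 dB.
Before 5:1 compression the overshoot was 3 × 5 = 15 dB, so input = -15 + 15 = 0 dBFS.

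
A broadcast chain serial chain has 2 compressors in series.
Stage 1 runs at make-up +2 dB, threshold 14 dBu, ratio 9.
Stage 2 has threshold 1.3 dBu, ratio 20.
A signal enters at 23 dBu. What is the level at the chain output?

2.085 dBu

Stage 1: overshoot 9 dB → 9/9 = 1 dB → 15 dBu; +2 dB make-up → 17 dBu.
Stage 2: 17 dBu is 15.7 dB over 1.3 dBu; at 20:1 that becomes 0.785 dB over, giving 2.085 dBu.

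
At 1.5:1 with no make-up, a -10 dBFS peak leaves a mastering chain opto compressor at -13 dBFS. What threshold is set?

-19 dBFS

Input is 9 dB above T (since output overshoot × R = input overshoot: (-13 − T)·1.5 = -10 − T gives T = -19 dBFS).
Check: -19 + (-10 − (-19))/1.5 = -19 + 6 = -13 dBFS. ✓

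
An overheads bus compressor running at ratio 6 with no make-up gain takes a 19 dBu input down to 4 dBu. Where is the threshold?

1 dBu

Gain reduction = 19 − 4 = 15 dB; output overshoot = GR / (R − 1) = 15 / 5 = 3 dB.
Threshold = output − output overshoot = 4 − 3 = 1 dBu.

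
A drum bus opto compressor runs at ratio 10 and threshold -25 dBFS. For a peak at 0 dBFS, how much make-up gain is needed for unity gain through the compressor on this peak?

Without make-up, output = threshold + overshoot/10 = -25 + 2.5 = -22.5 dBFS.
Gap to target: 22.5 dB.

22.5 dB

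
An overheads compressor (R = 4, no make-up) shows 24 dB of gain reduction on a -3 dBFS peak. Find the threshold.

Gain reduction = -3 − (-27) = 24 dB; output overshoot = GR / (R − 1) = 24 / 3 = 8 dB.
Threshold = output − output overshoot = -27 − 8 = -35 dBFS.

-35 dBFS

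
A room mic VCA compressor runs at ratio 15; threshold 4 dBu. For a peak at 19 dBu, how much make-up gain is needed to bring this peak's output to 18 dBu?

The peak compresses to 4 + 15/15 = 5 dBu.
To reach 18 dBu requires 18 − 5 = 13 dB of make-up.

13 dB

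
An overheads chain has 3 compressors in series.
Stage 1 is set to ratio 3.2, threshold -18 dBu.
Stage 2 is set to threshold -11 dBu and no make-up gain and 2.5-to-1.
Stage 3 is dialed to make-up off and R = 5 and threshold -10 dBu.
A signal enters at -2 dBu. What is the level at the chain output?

-13 dBu

Stage 1: -2 dBu is 16 dB over -18 dBu; at 3.2:1 that becomes 5 dB over, giving -13 dBu.
Stage 2: below threshold (-13 ≤ -11); passes unchanged; output -13 dBu.
Stage 3: below threshold (-13 ≤ -10); passes unchanged; output -13 dBu.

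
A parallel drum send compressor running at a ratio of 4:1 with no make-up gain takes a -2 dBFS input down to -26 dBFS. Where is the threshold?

-34 dBFS

Input is 32 dB above T (since output overshoot × R = input overshoot: (-26 − T)·4 = -2 − T gives T = -34 dBFS).
Check: -34 + (-2 − (-34))/4 = -34 + 8 = -26 dBFS. ✓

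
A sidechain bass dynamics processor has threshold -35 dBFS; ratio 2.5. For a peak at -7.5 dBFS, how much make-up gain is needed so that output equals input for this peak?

The peak compresses to -35 + 27.5/2.5 = -24 dBFS.
To reach -7.5 dBFS requires -7.5 − (-24) = 16.5 dB of make-up.

16.5 dB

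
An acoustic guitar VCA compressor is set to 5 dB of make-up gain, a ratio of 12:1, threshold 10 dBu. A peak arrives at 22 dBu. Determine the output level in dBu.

16 dBu

Overshoot: 22 − 10 = 12 dB.
At 12:1 the overshoot is divided by 12, leaving 1 dB above threshold.
So the level is 10 + 1 = 11 dBu; make-up adds 5 dB, giving 16 dBu.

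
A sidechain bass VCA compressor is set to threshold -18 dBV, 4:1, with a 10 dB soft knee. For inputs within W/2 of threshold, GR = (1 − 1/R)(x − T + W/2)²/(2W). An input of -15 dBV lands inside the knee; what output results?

x − T + W/2 = -15 − (-18) + 5 = 8.
GR = (1 − 1/4) × 8² / 20 = 0.75 × 64 / 20 = 2.4 dB.
Output = -15 − 2.4 = -17.4 dBV.

-17.4 dBV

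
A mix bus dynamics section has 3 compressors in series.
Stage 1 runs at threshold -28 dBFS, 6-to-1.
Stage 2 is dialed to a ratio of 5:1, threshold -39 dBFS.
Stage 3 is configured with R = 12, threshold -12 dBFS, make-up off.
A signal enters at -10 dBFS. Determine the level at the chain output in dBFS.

Stage 1: -10 dBFS is 18 dB over -28 dBFS; at 6:1 that becomes 3 dB over, giving -25 dBFS.
Stage 2: overshoot 14 dB → 14/5 = 2.8 dB → -36.2 dBFS.
Stage 3: -36.2 dBFS is at or below the -12 dBFS threshold — no compression; output -36.2 dBFS.

-36.2 dBFS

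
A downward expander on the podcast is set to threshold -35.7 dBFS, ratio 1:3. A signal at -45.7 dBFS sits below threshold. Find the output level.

-65.7 dBFS

The input is 10 dB below the -35.7 dBFS threshold.
A 1:3 expander multiplies undershoot by 3: 10 × 3 = 30 dB below threshold.
Output = -35.7 − 30 = -65.7 dBFS.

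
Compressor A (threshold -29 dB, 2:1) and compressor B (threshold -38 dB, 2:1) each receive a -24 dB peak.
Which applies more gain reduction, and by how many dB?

A: 5 dB over, compressed to 2.5 dB over, so 2.5 dB of GR.
B: 14 dB over, compressed to 7 dB over, so 7 dB of GR.
Difference: 4.5 dB in favour of B.

B, by 4.5 dB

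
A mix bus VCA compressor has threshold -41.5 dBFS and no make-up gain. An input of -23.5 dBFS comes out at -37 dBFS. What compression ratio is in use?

Input overshoot = -23.5 − (-41.5) = 18 dB; output overshoot = -37 − (-41.5) = 4.5 dB.
Ratio = 18 / 4.5 = 4.

4:1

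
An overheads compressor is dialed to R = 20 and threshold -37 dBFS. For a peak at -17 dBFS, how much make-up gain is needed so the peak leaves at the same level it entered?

19 dB

The peak compresses to -37 + 20/20 = -36 dBFS.
To reach -17 dBFS requires -17 − (-36) = 19 dB of make-up.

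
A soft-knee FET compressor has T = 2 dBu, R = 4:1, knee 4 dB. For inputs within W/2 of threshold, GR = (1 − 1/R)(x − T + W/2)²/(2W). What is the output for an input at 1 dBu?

x − T + W/2 = 1 − 2 + 2 = 1.
GR = (1 − 1/4) × 1² / 8 = 0.75 × 1 / 8 = 0.09375 dB.
Output = 1 − 0.09375 = 0.90625 dBu.

0.90625 dBu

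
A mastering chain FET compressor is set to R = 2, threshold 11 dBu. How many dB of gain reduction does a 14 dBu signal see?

1.5 dB

Overshoot = 14 − 11 = 3 dB.
After 2:1 compression the overshoot becomes 3/2 = 1.5 dB.
Gain reduction = 3 − 1.5 = 1.5 dB.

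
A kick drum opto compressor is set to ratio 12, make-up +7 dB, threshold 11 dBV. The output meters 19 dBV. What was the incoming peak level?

23 dBV

Before make-up, the level was 19 − 7 = 12 dBV.
The compressed level sits 12 − 11 = 1 dB over threshold.
Undo the ratio: input overshoot = 1 × 12 = 12 dB, giving input = 23 dBV.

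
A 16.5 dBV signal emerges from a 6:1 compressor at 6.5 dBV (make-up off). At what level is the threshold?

4.5 dBV

Input is 12 dB above T (since output overshoot × R = input overshoot: (6.5 − T)·6 = 16.5 − T gives T = 4.5 dBV).
Check: 4.5 + (16.5 − 4.5)/6 = 4.5 + 2 = 6.5 dBV. ✓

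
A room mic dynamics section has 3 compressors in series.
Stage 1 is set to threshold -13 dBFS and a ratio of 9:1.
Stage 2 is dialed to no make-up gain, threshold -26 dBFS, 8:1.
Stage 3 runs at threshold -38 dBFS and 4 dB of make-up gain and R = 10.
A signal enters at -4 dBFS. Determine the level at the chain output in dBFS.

-32.625 dBFS

Stage 1: overshoot 9 dB → 9/9 = 1 dB → -12 dBFS.
Stage 2: -12 dBFS is 14 dB over -26 dBFS; at 8:1 that becomes 1.75 dB over, giving -24.25 dBFS.
Stage 3: 13.75 dB above -38 dBFS, reduced 10:1 to 1.375 dB above → -36.625 dBFS; +4 dB make-up → -32.625 dBFS.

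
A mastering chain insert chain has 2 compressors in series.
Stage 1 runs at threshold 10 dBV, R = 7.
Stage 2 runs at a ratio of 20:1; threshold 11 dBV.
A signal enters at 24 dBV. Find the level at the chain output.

Stage 1: 24 dBV is 14 dB over 10 dBV; at 7:1 that becomes 2 dB over, giving 12 dBV.
Stage 2: 1 dB above 11 dBV, reduced 20:1 to 0.05 dB above → 11.05 dBV.

11.05 dBV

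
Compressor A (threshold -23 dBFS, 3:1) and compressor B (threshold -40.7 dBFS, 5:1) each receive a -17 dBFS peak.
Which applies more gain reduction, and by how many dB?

A: overshoot 6 dB → output overshoot 2 dB → GR 4 dB.
B: overshoot 23.7 dB → output overshoot 4.74 dB → GR 18.96 dB.
B applies 14.96 dB more gain reduction.

B, by 14.96 dB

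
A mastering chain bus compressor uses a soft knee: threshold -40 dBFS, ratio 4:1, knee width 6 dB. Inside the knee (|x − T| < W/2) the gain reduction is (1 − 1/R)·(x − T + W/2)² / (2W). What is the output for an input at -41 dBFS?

x − T + W/2 = -41 − (-40) + 3 = 2.
GR = (1 − 1/4) × 2² / 12 = 0.75 × 4 / 12 = 0.25 dB.
Output = -41 − 0.25 = -41.25 dBFS.

-41.25 dBFS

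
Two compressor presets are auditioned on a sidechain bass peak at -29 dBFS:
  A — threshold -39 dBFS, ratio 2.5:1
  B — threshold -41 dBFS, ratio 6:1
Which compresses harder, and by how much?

A: GR = 10 − 10/2.5 = 6 dB.
B: GR = 12 − 12/6 = 10 dB.
B reduces 4 dB more.

B, by 4 dB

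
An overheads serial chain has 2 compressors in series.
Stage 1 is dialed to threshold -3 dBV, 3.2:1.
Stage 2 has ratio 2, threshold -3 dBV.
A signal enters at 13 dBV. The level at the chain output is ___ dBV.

Stage 1: 13 dBV is 16 dB over -3 dBV; at 3.2:1 that becomes 5 dB over, giving 2 dBV.
Stage 2: 2 dBV is 5 dB over -3 dBV; at 2:1 that becomes 2.5 dB over, giving -0.5 dBV.

-0.5 dBV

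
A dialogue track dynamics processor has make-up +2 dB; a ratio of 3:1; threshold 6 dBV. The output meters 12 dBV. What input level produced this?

18 dBV

Remove make-up: 12 − 2 = 10 dBV.
The compressed level sits 10 − 6 = 4 dB over threshold.
Input overshoot = R × output overshoot = 12 dB → input = 6 + 12 = 18 dBV.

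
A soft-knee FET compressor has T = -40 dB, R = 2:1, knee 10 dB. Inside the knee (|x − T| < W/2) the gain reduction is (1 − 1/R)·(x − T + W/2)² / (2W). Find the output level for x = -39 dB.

x − T + W/2 = -39 − (-40) + 5 = 6.
GR = (1 − 1/2) × 6² / 20 = 0.5 × 36 / 20 = 0.9 dB.
Output = -39 − 0.9 = -39.9 dB.

-39.9 dB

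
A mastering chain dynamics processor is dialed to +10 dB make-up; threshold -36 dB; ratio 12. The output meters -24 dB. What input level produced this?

-12 dB

Before make-up, the level was -24 − 10 = -34 dB.
The compressed level sits -34 − (-36) = 2 dB over threshold.
Input overshoot = R × output overshoot = 24 dB → input = -36 + 24 = -12 dB.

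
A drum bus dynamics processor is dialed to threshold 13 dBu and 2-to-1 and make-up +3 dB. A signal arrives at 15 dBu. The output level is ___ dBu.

The input is 2 dB above the 13 dBu threshold.
2:1 compression reduces that to 2/2 = 1 dB over.
So the level is 13 + 1 = 14 dBu; make-up adds 3 dB, giving 17 dBu.

17 dBu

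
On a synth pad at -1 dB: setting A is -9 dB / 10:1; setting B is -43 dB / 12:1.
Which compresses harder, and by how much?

A: 8 dB over, compressed to 0.8 dB over, so 7.2 dB of GR.
B: 42 dB over, compressed to 3.5 dB over, so 38.5 dB of GR.
B applies 31.3 dB more gain reduction.

B, by 31.3 dB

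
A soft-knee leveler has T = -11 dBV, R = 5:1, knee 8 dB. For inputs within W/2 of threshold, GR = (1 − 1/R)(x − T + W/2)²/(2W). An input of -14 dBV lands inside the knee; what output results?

-14.05 dBV

x − T + W/2 = -14 − (-11) + 4 = 1.
GR = (1 − 1/5) × 1² / 16 = 0.8 × 1 / 16 = 0.05 dB.
Output = -14 − 0.05 = -14.05 dBV.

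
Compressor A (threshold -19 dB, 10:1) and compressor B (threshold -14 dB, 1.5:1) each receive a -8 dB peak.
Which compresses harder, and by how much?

A, by 7.9 dB

A: overshoot 11 dB → output overshoot 1.1 dB → GR 9.9 dB.
B: overshoot 6 dB → output overshoot 4 dB → GR 2 dB.
Difference: 7.9 dB in favour of A.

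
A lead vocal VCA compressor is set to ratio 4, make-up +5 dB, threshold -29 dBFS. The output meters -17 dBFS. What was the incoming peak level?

Before make-up, the level was -17 − 5 = -22 dBFS.
The compressed level sits -22 − (-29) = 7 dB over threshold.
Input overshoot = R × output overshoot = 28 dB → input = -29 + 28 = -1 dBFS.

-1 dBFS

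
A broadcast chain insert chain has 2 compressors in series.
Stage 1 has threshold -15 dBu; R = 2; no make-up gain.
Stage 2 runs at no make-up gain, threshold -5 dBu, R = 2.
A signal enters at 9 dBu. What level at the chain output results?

-4 dBu

Stage 1: overshoot 24 dB → 24/2 = 12 dB → -3 dBu.
Stage 2: 2 dB above -5 dBu, reduced 2:1 to 1 dB above → -4 dBu.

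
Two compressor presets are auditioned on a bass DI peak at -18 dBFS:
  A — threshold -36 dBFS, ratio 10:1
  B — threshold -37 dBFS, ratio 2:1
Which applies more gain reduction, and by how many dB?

A, by 6.7 dB

A: 18 dB over, compressed to 1.8 dB over, so 16.2 dB of GR.
B: 19 dB over, compressed to 9.5 dB over, so 9.5 dB of GR.
Difference: 6.7 dB in favour of A.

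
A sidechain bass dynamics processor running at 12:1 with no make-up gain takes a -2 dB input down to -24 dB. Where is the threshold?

Gain reduction = -2 − (-24) = 22 dB; output overshoot = GR / (R − 1) = 22 / 11 = 2 dB.
Threshold = output − output overshoot = -24 − 2 = -26 dB.

-26 dB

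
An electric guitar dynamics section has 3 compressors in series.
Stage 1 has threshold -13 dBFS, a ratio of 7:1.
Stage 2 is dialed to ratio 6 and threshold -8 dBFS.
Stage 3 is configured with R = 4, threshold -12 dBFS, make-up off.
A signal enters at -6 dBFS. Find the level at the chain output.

Stage 1: -6 dBFS is 7 dB over -13 dBFS; at 7:1 that becomes 1 dB over, giving -12 dBFS.
Stage 2: below threshold (-12 ≤ -8); passes unchanged; output -12 dBFS.
Stage 3: below threshold (-12 ≤ -12); passes unchanged; output -12 dBFS.

-12 dBFS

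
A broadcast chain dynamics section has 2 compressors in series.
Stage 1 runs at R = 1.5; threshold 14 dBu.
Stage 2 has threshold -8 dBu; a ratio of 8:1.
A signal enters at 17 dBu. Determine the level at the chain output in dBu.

Stage 1: 3 dB above 14 dBu, reduced 1.5:1 to 2 dB above → 16 dBu.
Stage 2: overshoot 24 dB → 24/8 = 3 dB → -5 dBu.

-5 dBu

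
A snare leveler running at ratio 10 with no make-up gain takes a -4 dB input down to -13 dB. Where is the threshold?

-14 dB

Input is 10 dB above T (since output overshoot × R = input overshoot: (-13 − T)·10 = -4 − T gives T = -14 dB).
Check: -14 + (-4 − (-14))/10 = -14 + 1 = -13 dB. ✓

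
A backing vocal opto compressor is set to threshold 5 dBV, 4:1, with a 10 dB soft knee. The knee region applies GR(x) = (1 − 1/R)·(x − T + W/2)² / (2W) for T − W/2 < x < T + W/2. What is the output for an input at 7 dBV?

x − T + W/2 = 7 − 5 + 5 = 7.
GR = (1 − 1/4) × 7² / 20 = 0.75 × 49 / 20 = 1.8375 dB.
Output = 7 − 1.8375 = 5.1625 dBV.

5.1625 dBV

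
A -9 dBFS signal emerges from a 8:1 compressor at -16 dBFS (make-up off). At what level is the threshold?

-17 dBFS

Let T be the threshold. Output overshoot = (input overshoot)/R, so -16 − T = (-9 − T)/8.
8·(-16 − T) = -9 − T → 7·T = -128 − (-9) = -119.
T = -119/7 = -17 dBFS.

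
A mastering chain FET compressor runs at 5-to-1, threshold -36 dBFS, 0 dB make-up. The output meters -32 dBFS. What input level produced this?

-16 dBFS

Post-compression overshoot = -32 − (-36) = 4 dB.
Undo the ratio: input overshoot = 4 × 5 = 20 dB, giving input = -16 dBFS.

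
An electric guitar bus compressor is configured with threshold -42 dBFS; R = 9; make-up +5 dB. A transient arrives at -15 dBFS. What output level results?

-34 dBFS

-15 dBFS sits 27 dB over threshold.
The 27 dB excess becomes 3 dB after 9:1 reduction.
Output = -42 + 3 = -39 dBFS; make-up adds 5 dB, giving -34 dBFS.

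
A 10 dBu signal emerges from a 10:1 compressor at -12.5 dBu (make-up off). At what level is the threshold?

-15 dBu

Let T be the threshold. Output overshoot = (input overshoot)/R, so -12.5 − T = (10 − T)/10.
10·(-12.5 − T) = 10 − T → 9·T = -125 − 10 = -135.
T = -135/9 = -15 dBu.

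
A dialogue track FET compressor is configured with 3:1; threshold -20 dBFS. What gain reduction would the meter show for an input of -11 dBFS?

6 dB

-11 dBFS exceeds the threshold by 9 dB.
A 3:1 ratio leaves 3 dB of that excess.
GR = overshoot in − overshoot out = 9 − 3 = 6 dB.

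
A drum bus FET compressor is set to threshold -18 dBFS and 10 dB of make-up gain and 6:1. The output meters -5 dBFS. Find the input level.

Stripping the +10 dB make-up gives -15 dBFS at the gain stage.
That's 3 dB above the -18 dBFS threshold.
Undo the ratio: input overshoot = 3 × 6 = 18 dB, giving input = 0 dBFS.

0 dBFS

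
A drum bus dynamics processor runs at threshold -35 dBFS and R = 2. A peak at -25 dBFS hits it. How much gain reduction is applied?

The signal is 10 dB above threshold.
After 2:1 compression the overshoot becomes 10/2 = 5 dB.
Gain reduction = 10 − 5 = 5 dB.

5 dB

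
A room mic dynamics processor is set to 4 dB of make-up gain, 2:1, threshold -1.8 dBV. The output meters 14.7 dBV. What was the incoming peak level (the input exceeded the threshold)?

Before make-up, the level was 14.7 − 4 = 10.7 dBV.
That's 12.5 dB above the -1.8 dBV threshold.
Before 2:1 compression the overshoot was 12.5 × 2 = 25 dB, so input = -1.8 + 25 = 23.2 dBV.

23.2 dBV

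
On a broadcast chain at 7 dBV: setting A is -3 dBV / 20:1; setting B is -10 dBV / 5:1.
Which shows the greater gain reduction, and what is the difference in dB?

A: 10 dB over, compressed to 0.5 dB over, so 9.5 dB of GR.
B: 17 dB over, compressed to 3.4 dB over, so 13.6 dB of GR.
Difference: 4.1 dB in favour of B.

B, by 4.1 dB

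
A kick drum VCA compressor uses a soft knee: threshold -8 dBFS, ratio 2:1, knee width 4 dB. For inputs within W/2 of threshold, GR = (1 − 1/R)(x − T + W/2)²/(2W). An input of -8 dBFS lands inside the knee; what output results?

-8.25 dBFS

x − T + W/2 = -8 − (-8) + 2 = 2.
GR = (1 − 1/2) × 2² / 8 = 0.5 × 4 / 8 = 0.25 dB.
Output = -8 − 0.25 = -8.25 dBFS.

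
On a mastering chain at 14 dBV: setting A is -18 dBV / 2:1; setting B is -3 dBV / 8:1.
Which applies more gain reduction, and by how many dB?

A, by 1.125 dB

A: GR = 32 − 32/2 = 16 dB.
B: GR = 17 − 17/8 = 14.875 dB.
Difference: 1.125 dB in favour of A.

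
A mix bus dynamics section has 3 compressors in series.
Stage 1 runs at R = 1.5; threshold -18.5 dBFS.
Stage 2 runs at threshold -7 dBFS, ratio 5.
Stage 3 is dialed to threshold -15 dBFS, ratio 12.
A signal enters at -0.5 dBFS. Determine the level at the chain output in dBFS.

Stage 1: 18 dB above -18.5 dBFS, reduced 1.5:1 to 12 dB above → -6.5 dBFS.
Stage 2: overshoot 0.5 dB → 0.5/5 = 0.1 dB → -6.9 dBFS.
Stage 3: 8.1 dB above -15 dBFS, reduced 12:1 to 0.675 dB above → -14.325 dBFS.

-14.325 dBFS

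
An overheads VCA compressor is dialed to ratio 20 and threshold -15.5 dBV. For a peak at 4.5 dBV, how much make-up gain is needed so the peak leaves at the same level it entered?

19 dB

Without make-up, output = threshold + overshoot/20 = -15.5 + 1 = -14.5 dBV.
Gap to target: 19 dB.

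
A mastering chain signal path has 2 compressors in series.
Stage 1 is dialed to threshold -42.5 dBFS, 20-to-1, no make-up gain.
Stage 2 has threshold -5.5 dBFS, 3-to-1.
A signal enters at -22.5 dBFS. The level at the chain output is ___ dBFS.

-41.5 dBFS

Stage 1: -22.5 dBFS is 20 dB over -42.5 dBFS; at 20:1 that becomes 1 dB over, giving -41.5 dBFS.
Stage 2: -41.5 dBFS ≤ -5.5 dBFS, so stage 2 doesn't engage; output -41.5 dBFS.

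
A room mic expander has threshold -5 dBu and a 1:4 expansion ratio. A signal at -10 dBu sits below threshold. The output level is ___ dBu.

-25 dBu

Below threshold, a 1:4 expander applies gain = (4−1)×(T − x) of attenuation.
(4−1) × 5 = 15 dB, so output = -10 − 15 = -25 dBu.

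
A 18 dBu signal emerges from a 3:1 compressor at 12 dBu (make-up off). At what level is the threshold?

Gain reduction = 18 − 12 = 6 dB; output overshoot = GR / (R − 1) = 6 / 2 = 3 dB.
Threshold = output − output overshoot = 12 − 3 = 9 dBu.

9 dBu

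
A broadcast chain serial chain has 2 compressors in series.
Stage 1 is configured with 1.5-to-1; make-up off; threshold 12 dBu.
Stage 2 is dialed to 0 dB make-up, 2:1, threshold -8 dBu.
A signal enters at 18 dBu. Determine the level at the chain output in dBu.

Stage 1: 18 dBu is 6 dB over 12 dBu; at 1.5:1 that becomes 4 dB over, giving 16 dBu.
Stage 2: 24 dB above -8 dBu, reduced 2:1 to 12 dB above → 4 dBu.

4 dBu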